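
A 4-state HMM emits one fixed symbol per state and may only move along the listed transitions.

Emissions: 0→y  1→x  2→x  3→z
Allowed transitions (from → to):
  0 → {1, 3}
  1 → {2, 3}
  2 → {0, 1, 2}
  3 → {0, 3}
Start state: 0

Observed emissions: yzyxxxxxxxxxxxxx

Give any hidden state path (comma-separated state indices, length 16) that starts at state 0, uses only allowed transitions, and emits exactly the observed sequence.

  [0] y  {0}  => 0  start
  [1] z  {3}  => 3  0->3 ok
  [2] y  {0}  => 0  3->0 ok
  [3] x  {1,2}  => 1  0->1 ok
  [4] x  {1,2}  => 2  1->2 ok
  [5] x  {1,2}  => 1  2->1 ok
  [6] x  {1,2}  => 2  1->2 ok
  [7] x  {1,2}  => 2  2->2 ok
  [8] x  {1,2}  => 1  2->1 ok
  [9] x  {1,2}  => 2  1->2 ok
  [10] x  {1,2}  => 1  2->1 ok
  [11] x  {1,2}  => 2  1->2 ok
  [12] x  {1,2}  => 2  2->2 ok
  [13] x  {1,2}  => 1  2->1 ok
  [14] x  {1,2}  => 2  1->2 ok
  [15] x  {1,2}  => 2  2->2 ok

0,3,0,1,2,1,2,2,1,2,1,2,2,1,2,2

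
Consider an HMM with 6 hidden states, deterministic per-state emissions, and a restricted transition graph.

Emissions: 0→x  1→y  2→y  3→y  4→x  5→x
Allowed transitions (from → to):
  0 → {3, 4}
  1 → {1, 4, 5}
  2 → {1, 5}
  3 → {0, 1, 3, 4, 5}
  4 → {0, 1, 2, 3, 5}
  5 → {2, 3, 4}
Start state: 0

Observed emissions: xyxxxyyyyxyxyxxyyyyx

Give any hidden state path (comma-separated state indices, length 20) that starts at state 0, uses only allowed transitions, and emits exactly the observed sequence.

  0: obs=x cand={0,4,5} pick 0 [start]
  1: obs=y cand={1,2,3} pick 3 [0->3 ok]
  2: obs=x cand={0,4,5} pick 5 [3->5 ok]
  3: obs=x cand={0,4,5} pick 4 [5->4 ok]
  4: obs=x cand={0,4,5} pick 0 [4->0 ok]
  5: obs=y cand={1,2,3} pick 3 [0->3 ok]
  6: obs=y cand={1,2,3} pick 1 [3->1 ok]
  7: obs=y cand={1,2,3} pick 1 [1->1 ok]
  8: obs=y cand={1,2,3} pick 1 [1->1 ok]
  9: obs=x cand={0,4,5} pick 5 [1->5 ok]
  10: obs=y cand={1,2,3} pick 3 [5->3 ok]
  11: obs=x cand={0,4,5} pick 4 [3->4 ok]
  12: obs=y cand={1,2,3} pick 1 [4->1 ok]
  13: obs=x cand={0,4,5} pick 4 [1->4 ok]
  14: obs=x cand={0,4,5} pick 5 [4->5 ok]
  15: obs=y cand={1,2,3} pick 3 [5->3 ok]
  16: obs=y cand={1,2,3} pick 1 [3->1 ok]
  17: obs=y cand={1,2,3} pick 1 [1->1 ok]
  18: obs=y cand={1,2,3} pick 1 [1->1 ok]
  19: obs=x cand={0,4,5} pick 4 [1->4 ok]

0,3,5,4,0,3,1,1,1,5,3,4,1,4,5,3,1,1,1,4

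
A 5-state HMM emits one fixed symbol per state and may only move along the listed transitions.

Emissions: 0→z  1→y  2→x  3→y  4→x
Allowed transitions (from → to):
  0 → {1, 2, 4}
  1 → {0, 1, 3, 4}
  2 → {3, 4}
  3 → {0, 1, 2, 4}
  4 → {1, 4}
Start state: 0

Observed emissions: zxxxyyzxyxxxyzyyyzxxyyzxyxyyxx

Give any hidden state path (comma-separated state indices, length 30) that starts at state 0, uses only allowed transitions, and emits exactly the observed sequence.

0,2,4,4,1,3,0,4,1,4,4,4,1,0,1,1,3,0,4,4,1,3,0,4,1,4,1,3,2,4

  pos 0: z in {0}, choose 0; start
  pos 1: x in {2,4}, choose 2; 0->2 ok
  pos 2: x in {2,4}, choose 4; 2->4 ok
  pos 3: x in {2,4}, choose 4; 4->4 ok
  pos 4: y in {1,3}, choose 1; 4->1 ok
  pos 5: y in {1,3}, choose 3; 1->3 ok
  pos 6: z in {0}, choose 0; 3->0 ok
  pos 7: x in {2,4}, choose 4; 0->4 ok
  pos 8: y in {1,3}, choose 1; 4->1 ok
  pos 9: x in {2,4}, choose 4; 1->4 ok
  pos 10: x in {2,4}, choose 4; 4->4 ok
  pos 11: x in {2,4}, choose 4; 4->4 ok
  pos 12: y in {1,3}, choose 1; 4->1 ok
  pos 13: z in {0}, choose 0; 1->0 ok
  pos 14: y in {1,3}, choose 1; 0->1 ok
  pos 15: y in {1,3}, choose 1; 1->1 ok
  pos 16: y in {1,3}, choose 3; 1->3 ok
  pos 17: z in {0}, choose 0; 3->0 ok
  pos 18: x in {2,4}, choose 4; 0->4 ok
  pos 19: x in {2,4}, choose 4; 4->4 ok
  pos 20: y in {1,3}, choose 1; 4->1 ok
  pos 21: y in {1,3}, choose 3; 1->3 ok
  pos 22: z in {0}, choose 0; 3->0 ok
  pos 23: x in {2,4}, choose 4; 0->4 ok
  pos 24: y in {1,3}, choose 1; 4->1 ok
  pos 25: x in {2,4}, choose 4; 1->4 ok
  pos 26: y in {1,3}, choose 1; 4->1 ok
  pos 27: y in {1,3}, choose 3; 1->3 ok
  pos 28: x in {2,4}, choose 2; 3->2 ok
  pos 29: x in {2,4}, choose 4; 2->4 ok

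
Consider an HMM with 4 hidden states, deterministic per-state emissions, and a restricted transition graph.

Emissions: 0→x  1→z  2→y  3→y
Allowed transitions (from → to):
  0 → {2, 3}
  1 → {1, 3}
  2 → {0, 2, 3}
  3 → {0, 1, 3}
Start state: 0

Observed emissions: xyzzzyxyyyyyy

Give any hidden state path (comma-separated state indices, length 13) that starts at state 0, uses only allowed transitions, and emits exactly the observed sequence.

0,3,1,1,1,3,0,2,2,2,2,3,3

  0: obs=x cand={0} pick 0 [start]
  1: obs=y cand={2,3} pick 3 [0->3 ok]
  2: obs=z cand={1} pick 1 [3->1 ok]
  3: obs=z cand={1} pick 1 [1->1 ok]
  4: obs=z cand={1} pick 1 [1->1 ok]
  5: obs=y cand={2,3} pick 3 [1->3 ok]
  6: obs=x cand={0} pick 0 [3->0 ok]
  7: obs=y cand={2,3} pick 2 [0->2 ok]
  8: obs=y cand={2,3} pick 2 [2->2 ok]
  9: obs=y cand={2,3} pick 2 [2->2 ok]
  10: obs=y cand={2,3} pick 2 [2->2 ok]
  11: obs=y cand={2,3} pick 3 [2->3 ok]
  12: obs=y cand={2,3} pick 3 [3->3 ok]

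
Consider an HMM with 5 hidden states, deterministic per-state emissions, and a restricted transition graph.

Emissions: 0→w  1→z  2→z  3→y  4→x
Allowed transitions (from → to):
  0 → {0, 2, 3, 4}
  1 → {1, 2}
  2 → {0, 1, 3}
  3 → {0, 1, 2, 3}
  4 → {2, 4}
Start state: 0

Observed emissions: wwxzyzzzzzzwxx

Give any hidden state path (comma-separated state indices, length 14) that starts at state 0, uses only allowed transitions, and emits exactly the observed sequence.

0,0,4,2,3,2,1,1,1,1,2,0,4,4

  t0 'w' -> {0}, take 0 (start)
  t1 'w' -> {0}, take 0 (0->0 ok)
  t2 'x' -> {4}, take 4 (0->4 ok)
  t3 'z' -> {1,2}, take 2 (4->2 ok)
  t4 'y' -> {3}, take 3 (2->3 ok)
  t5 'z' -> {1,2}, take 2 (3->2 ok)
  t6 'z' -> {1,2}, take 1 (2->1 ok)
  t7 'z' -> {1,2}, take 1 (1->1 ok)
  t8 'z' -> {1,2}, take 1 (1->1 ok)
  t9 'z' -> {1,2}, take 1 (1->1 ok)
  t10 'z' -> {1,2}, take 2 (1->2 ok)
  t11 'w' -> {0}, take 0 (2->0 ok)
  t12 'x' -> {4}, take 4 (0->4 ok)
  t13 'x' -> {4}, take 4 (4->4 ok)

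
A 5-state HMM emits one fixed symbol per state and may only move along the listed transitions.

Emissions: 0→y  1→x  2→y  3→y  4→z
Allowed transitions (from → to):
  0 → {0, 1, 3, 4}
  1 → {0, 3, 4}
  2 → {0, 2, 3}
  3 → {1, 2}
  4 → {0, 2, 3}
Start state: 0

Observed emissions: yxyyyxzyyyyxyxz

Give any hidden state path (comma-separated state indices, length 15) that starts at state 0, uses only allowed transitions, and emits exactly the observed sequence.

  t0 'y' -> {0,2,3}, take 0 (start)
  t1 'x' -> {1}, take 1 (0->1 ok)
  t2 'y' -> {0,2,3}, take 3 (1->3 ok)
  t3 'y' -> {0,2,3}, take 2 (3->2 ok)
  t4 'y' -> {0,2,3}, take 3 (2->3 ok)
  t5 'x' -> {1}, take 1 (3->1 ok)
  t6 'z' -> {4}, take 4 (1->4 ok)
  t7 'y' -> {0,2,3}, take 2 (4->2 ok)
  t8 'y' -> {0,2,3}, take 3 (2->3 ok)
  t9 'y' -> {0,2,3}, take 2 (3->2 ok)
  t10 'y' -> {0,2,3}, take 0 (2->0 ok)
  t11 'x' -> {1}, take 1 (0->1 ok)
  t12 'y' -> {0,2,3}, take 3 (1->3 ok)
  t13 'x' -> {1}, take 1 (3->1 ok)
  t14 'z' -> {4}, take 4 (1->4 ok)

0,1,3,2,3,1,4,2,3,2,0,1,3,1,4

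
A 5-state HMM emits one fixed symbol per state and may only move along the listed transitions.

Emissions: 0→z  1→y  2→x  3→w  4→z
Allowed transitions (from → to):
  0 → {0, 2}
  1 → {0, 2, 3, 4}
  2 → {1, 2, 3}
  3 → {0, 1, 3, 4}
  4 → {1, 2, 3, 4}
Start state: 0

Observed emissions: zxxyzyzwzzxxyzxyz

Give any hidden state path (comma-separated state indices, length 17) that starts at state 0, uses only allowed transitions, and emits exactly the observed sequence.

  pos 0: z in {0,4}, choose 0; start
  pos 1: x in {2}, choose 2; 0->2 ok
  pos 2: x in {2}, choose 2; 2->2 ok
  pos 3: y in {1}, choose 1; 2->1 ok
  pos 4: z in {0,4}, choose 4; 1->4 ok
  pos 5: y in {1}, choose 1; 4->1 ok
  pos 6: z in {0,4}, choose 4; 1->4 ok
  pos 7: w in {3}, choose 3; 4->3 ok
  pos 8: z in {0,4}, choose 0; 3->0 ok
  pos 9: z in {0,4}, choose 0; 0->0 ok
  pos 10: x in {2}, choose 2; 0->2 ok
  pos 11: x in {2}, choose 2; 2->2 ok
  pos 12: y in {1}, choose 1; 2->1 ok
  pos 13: z in {0,4}, choose 0; 1->0 ok
  pos 14: x in {2}, choose 2; 0->2 ok
  pos 15: y in {1}, choose 1; 2->1 ok
  pos 16: z in {0,4}, choose 4; 1->4 ok

0,2,2,1,4,1,4,3,0,0,2,2,1,0,2,1,4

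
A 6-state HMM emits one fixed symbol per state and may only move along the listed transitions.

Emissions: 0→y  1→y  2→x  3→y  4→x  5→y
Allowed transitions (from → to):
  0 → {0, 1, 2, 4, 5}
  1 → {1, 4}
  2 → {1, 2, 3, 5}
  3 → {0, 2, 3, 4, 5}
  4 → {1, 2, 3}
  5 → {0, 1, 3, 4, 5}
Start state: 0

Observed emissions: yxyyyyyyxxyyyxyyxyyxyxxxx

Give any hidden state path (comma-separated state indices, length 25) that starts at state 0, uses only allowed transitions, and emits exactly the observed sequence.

0,2,3,3,3,0,5,3,4,2,5,5,1,4,1,1,4,3,5,4,1,4,2,2,2

  pos 0: y in {0,1,3,5}, choose 0; start
  pos 1: x in {2,4}, choose 2; 0->2 ok
  pos 2: y in {0,1,3,5}, choose 3; 2->3 ok
  pos 3: y in {0,1,3,5}, choose 3; 3->3 ok
  pos 4: y in {0,1,3,5}, choose 3; 3->3 ok
  pos 5: y in {0,1,3,5}, choose 0; 3->0 ok
  pos 6: y in {0,1,3,5}, choose 5; 0->5 ok
  pos 7: y in {0,1,3,5}, choose 3; 5->3 ok
  pos 8: x in {2,4}, choose 4; 3->4 ok
  pos 9: x in {2,4}, choose 2; 4->2 ok
  pos 10: y in {0,1,3,5}, choose 5; 2->5 ok
  pos 11: y in {0,1,3,5}, choose 5; 5->5 ok
  pos 12: y in {0,1,3,5}, choose 1; 5->1 ok
  pos 13: x in {2,4}, choose 4; 1->4 ok
  pos 14: y in {0,1,3,5}, choose 1; 4->1 ok
  pos 15: y in {0,1,3,5}, choose 1; 1->1 ok
  pos 16: x in {2,4}, choose 4; 1->4 ok
  pos 17: y in {0,1,3,5}, choose 3; 4->3 ok
  pos 18: y in {0,1,3,5}, choose 5; 3->5 ok
  pos 19: x in {2,4}, choose 4; 5->4 ok
  pos 20: y in {0,1,3,5}, choose 1; 4->1 ok
  pos 21: x in {2,4}, choose 4; 1->4 ok
  pos 22: x in {2,4}, choose 2; 4->2 ok
  pos 23: x in {2,4}, choose 2; 2->2 ok
  pos 24: x in {2,4}, choose 2; 2->2 ok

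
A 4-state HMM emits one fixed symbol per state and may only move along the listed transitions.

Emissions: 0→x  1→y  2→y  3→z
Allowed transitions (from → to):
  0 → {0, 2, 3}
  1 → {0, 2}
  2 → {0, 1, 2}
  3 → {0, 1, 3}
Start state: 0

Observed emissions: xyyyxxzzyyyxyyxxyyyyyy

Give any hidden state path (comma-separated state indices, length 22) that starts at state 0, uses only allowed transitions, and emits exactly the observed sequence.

  [0] x  {0}  => 0  start
  [1] y  {1,2}  => 2  0->2 ok
  [2] y  {1,2}  => 2  2->2 ok
  [3] y  {1,2}  => 1  2->1 ok
  [4] x  {0}  => 0  1->0 ok
  [5] x  {0}  => 0  0->0 ok
  [6] z  {3}  => 3  0->3 ok
  [7] z  {3}  => 3  3->3 ok
  [8] y  {1,2}  => 1  3->1 ok
  [9] y  {1,2}  => 2  1->2 ok
  [10] y  {1,2}  => 1  2->1 ok
  [11] x  {0}  => 0  1->0 ok
  [12] y  {1,2}  => 2  0->2 ok
  [13] y  {1,2}  => 1  2->1 ok
  [14] x  {0}  => 0  1->0 ok
  [15] x  {0}  => 0  0->0 ok
  [16] y  {1,2}  => 2  0->2 ok
  [17] y  {1,2}  => 1  2->1 ok
  [18] y  {1,2}  => 2  1->2 ok
  [19] y  {1,2}  => 1  2->1 ok
  [20] y  {1,2}  => 2  1->2 ok
  [21] y  {1,2}  => 2  2->2 ok

0,2,2,1,0,0,3,3,1,2,1,0,2,1,0,0,2,1,2,1,2,2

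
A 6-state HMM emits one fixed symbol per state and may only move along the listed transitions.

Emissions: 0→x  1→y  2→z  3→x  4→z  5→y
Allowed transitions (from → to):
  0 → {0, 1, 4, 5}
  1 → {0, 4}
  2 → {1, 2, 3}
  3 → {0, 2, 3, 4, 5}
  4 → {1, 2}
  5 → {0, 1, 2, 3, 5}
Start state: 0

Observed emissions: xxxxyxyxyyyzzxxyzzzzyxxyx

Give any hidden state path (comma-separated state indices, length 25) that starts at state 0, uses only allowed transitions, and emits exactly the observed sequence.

  pos 0: x in {0,3}, choose 0; start
  pos 1: x in {0,3}, choose 0; 0->0 ok
  pos 2: x in {0,3}, choose 0; 0->0 ok
  pos 3: x in {0,3}, choose 0; 0->0 ok
  pos 4: y in {1,5}, choose 5; 0->5 ok
  pos 5: x in {0,3}, choose 0; 5->0 ok
  pos 6: y in {1,5}, choose 5; 0->5 ok
  pos 7: x in {0,3}, choose 0; 5->0 ok
  pos 8: y in {1,5}, choose 5; 0->5 ok
  pos 9: y in {1,5}, choose 5; 5->5 ok
  pos 10: y in {1,5}, choose 1; 5->1 ok
  pos 11: z in {2,4}, choose 4; 1->4 ok
  pos 12: z in {2,4}, choose 2; 4->2 ok
  pos 13: x in {0,3}, choose 3; 2->3 ok
  pos 14: x in {0,3}, choose 3; 3->3 ok
  pos 15: y in {1,5}, choose 5; 3->5 ok
  pos 16: z in {2,4}, choose 2; 5->2 ok
  pos 17: z in {2,4}, choose 2; 2->2 ok
  pos 18: z in {2,4}, choose 2; 2->2 ok
  pos 19: z in {2,4}, choose 2; 2->2 ok
  pos 20: y in {1,5}, choose 1; 2->1 ok
  pos 21: x in {0,3}, choose 0; 1->0 ok
  pos 22: x in {0,3}, choose 0; 0->0 ok
  pos 23: y in {1,5}, choose 1; 0->1 ok
  pos 24: x in {0,3}, choose 0; 1->0 ok

0,0,0,0,5,0,5,0,5,5,1,4,2,3,3,5,2,2,2,2,1,0,0,1,0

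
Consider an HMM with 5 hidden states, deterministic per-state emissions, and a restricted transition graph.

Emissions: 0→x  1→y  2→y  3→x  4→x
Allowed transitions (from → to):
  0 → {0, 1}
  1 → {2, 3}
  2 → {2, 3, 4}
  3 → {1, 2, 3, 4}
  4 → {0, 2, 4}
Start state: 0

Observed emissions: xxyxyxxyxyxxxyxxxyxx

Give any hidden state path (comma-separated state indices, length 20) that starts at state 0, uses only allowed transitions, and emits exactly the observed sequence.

0,0,1,3,2,4,0,1,3,1,3,4,0,1,3,4,4,2,4,0

  0: obs=x cand={0,3,4} pick 0 [start]
  1: obs=x cand={0,3,4} pick 0 [0->0 ok]
  2: obs=y cand={1,2} pick 1 [0->1 ok]
  3: obs=x cand={0,3,4} pick 3 [1->3 ok]
  4: obs=y cand={1,2} pick 2 [3->2 ok]
  5: obs=x cand={0,3,4} pick 4 [2->4 ok]
  6: obs=x cand={0,3,4} pick 0 [4->0 ok]
  7: obs=y cand={1,2} pick 1 [0->1 ok]
  8: obs=x cand={0,3,4} pick 3 [1->3 ok]
  9: obs=y cand={1,2} pick 1 [3->1 ok]
  10: obs=x cand={0,3,4} pick 3 [1->3 ok]
  11: obs=x cand={0,3,4} pick 4 [3->4 ok]
  12: obs=x cand={0,3,4} pick 0 [4->0 ok]
  13: obs=y cand={1,2} pick 1 [0->1 ok]
  14: obs=x cand={0,3,4} pick 3 [1->3 ok]
  15: obs=x cand={0,3,4} pick 4 [3->4 ok]
  16: obs=x cand={0,3,4} pick 4 [4->4 ok]
  17: obs=y cand={1,2} pick 2 [4->2 ok]
  18: obs=x cand={0,3,4} pick 4 [2->4 ok]
  19: obs=x cand={0,3,4} pick 0 [4->0 ok]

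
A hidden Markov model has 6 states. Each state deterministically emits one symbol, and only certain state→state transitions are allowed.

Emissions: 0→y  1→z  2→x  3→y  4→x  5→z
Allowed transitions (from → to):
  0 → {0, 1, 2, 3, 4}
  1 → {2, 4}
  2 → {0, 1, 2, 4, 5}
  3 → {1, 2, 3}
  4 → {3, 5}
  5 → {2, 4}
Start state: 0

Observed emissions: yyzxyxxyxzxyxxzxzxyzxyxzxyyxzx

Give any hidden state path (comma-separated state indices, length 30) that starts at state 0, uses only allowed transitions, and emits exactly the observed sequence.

  pos 0: y in {0,3}, choose 0; start
  pos 1: y in {0,3}, choose 3; 0->3 ok
  pos 2: z in {1,5}, choose 1; 3->1 ok
  pos 3: x in {2,4}, choose 4; 1->4 ok
  pos 4: y in {0,3}, choose 3; 4->3 ok
  pos 5: x in {2,4}, choose 2; 3->2 ok
  pos 6: x in {2,4}, choose 4; 2->4 ok
  pos 7: y in {0,3}, choose 3; 4->3 ok
  pos 8: x in {2,4}, choose 2; 3->2 ok
  pos 9: z in {1,5}, choose 1; 2->1 ok
  pos 10: x in {2,4}, choose 4; 1->4 ok
  pos 11: y in {0,3}, choose 3; 4->3 ok
  pos 12: x in {2,4}, choose 2; 3->2 ok
  pos 13: x in {2,4}, choose 2; 2->2 ok
  pos 14: z in {1,5}, choose 1; 2->1 ok
  pos 15: x in {2,4}, choose 2; 1->2 ok
  pos 16: z in {1,5}, choose 1; 2->1 ok
  pos 17: x in {2,4}, choose 4; 1->4 ok
  pos 18: y in {0,3}, choose 3; 4->3 ok
  pos 19: z in {1,5}, choose 1; 3->1 ok
  pos 20: x in {2,4}, choose 4; 1->4 ok
  pos 21: y in {0,3}, choose 3; 4->3 ok
  pos 22: x in {2,4}, choose 2; 3->2 ok
  pos 23: z in {1,5}, choose 1; 2->1 ok
  pos 24: x in {2,4}, choose 2; 1->2 ok
  pos 25: y in {0,3}, choose 0; 2->0 ok
  pos 26: y in {0,3}, choose 3; 0->3 ok
  pos 27: x in {2,4}, choose 2; 3->2 ok
  pos 28: z in {1,5}, choose 5; 2->5 ok
  pos 29: x in {2,4}, choose 4; 5->4 ok

0,3,1,4,3,2,4,3,2,1,4,3,2,2,1,2,1,4,3,1,4,3,2,1,2,0,3,2,5,4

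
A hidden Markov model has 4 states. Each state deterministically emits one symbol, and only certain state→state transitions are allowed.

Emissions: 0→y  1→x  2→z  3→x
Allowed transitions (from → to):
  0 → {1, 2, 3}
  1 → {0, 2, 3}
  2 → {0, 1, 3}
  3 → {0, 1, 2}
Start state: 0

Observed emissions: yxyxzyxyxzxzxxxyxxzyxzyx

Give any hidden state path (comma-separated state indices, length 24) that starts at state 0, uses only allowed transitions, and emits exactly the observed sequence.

0,1,0,1,2,0,1,0,3,2,1,2,1,3,1,0,3,1,2,0,1,2,0,3

  [0] y  {0}  => 0  start
  [1] x  {1,3}  => 1  0->1 ok
  [2] y  {0}  => 0  1->0 ok
  [3] x  {1,3}  => 1  0->1 ok
  [4] z  {2}  => 2  1->2 ok
  [5] y  {0}  => 0  2->0 ok
  [6] x  {1,3}  => 1  0->1 ok
  [7] y  {0}  => 0  1->0 ok
  [8] x  {1,3}  => 3  0->3 ok
  [9] z  {2}  => 2  3->2 ok
  [10] x  {1,3}  => 1  2->1 ok
  [11] z  {2}  => 2  1->2 ok
  [12] x  {1,3}  => 1  2->1 ok
  [13] x  {1,3}  => 3  1->3 ok
  [14] x  {1,3}  => 1  3->1 ok
  [15] y  {0}  => 0  1->0 ok
  [16] x  {1,3}  => 3  0->3 ok
  [17] x  {1,3}  => 1  3->1 ok
  [18] z  {2}  => 2  1->2 ok
  [19] y  {0}  => 0  2->0 ok
  [20] x  {1,3}  => 1  0->1 ok
  [21] z  {2}  => 2  1->2 ok
  [22] y  {0}  => 0  2->0 ok
  [23] x  {1,3}  => 3  0->3 ok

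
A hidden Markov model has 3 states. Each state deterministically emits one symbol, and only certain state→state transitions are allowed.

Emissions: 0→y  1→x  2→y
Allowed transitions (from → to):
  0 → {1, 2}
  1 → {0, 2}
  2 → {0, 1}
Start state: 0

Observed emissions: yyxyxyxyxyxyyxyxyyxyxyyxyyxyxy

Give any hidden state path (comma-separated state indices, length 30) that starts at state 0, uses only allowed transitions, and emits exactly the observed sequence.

0,2,1,0,1,0,1,0,1,2,1,2,0,1,2,1,0,2,1,2,1,2,0,1,2,0,1,2,1,2

  t0 'y' -> {0,2}, take 0 (start)
  t1 'y' -> {0,2}, take 2 (0->2 ok)
  t2 'x' -> {1}, take 1 (2->1 ok)
  t3 'y' -> {0,2}, take 0 (1->0 ok)
  t4 'x' -> {1}, take 1 (0->1 ok)
  t5 'y' -> {0,2}, take 0 (1->0 ok)
  t6 'x' -> {1}, take 1 (0->1 ok)
  t7 'y' -> {0,2}, take 0 (1->0 ok)
  t8 'x' -> {1}, take 1 (0->1 ok)
  t9 'y' -> {0,2}, take 2 (1->2 ok)
  t10 'x' -> {1}, take 1 (2->1 ok)
  t11 'y' -> {0,2}, take 2 (1->2 ok)
  t12 'y' -> {0,2}, take 0 (2->0 ok)
  t13 'x' -> {1}, take 1 (0->1 ok)
  t14 'y' -> {0,2}, take 2 (1->2 ok)
  t15 'x' -> {1}, take 1 (2->1 ok)
  t16 'y' -> {0,2}, take 0 (1->0 ok)
  t17 'y' -> {0,2}, take 2 (0->2 ok)
  t18 'x' -> {1}, take 1 (2->1 ok)
  t19 'y' -> {0,2}, take 2 (1->2 ok)
  t20 'x' -> {1}, take 1 (2->1 ok)
  t21 'y' -> {0,2}, take 2 (1->2 ok)
  t22 'y' -> {0,2}, take 0 (2->0 ok)
  t23 'x' -> {1}, take 1 (0->1 ok)
  t24 'y' -> {0,2}, take 2 (1->2 ok)
  t25 'y' -> {0,2}, take 0 (2->0 ok)
  t26 'x' -> {1}, take 1 (0->1 ok)
  t27 'y' -> {0,2}, take 2 (1->2 ok)
  t28 'x' -> {1}, take 1 (2->1 ok)
  t29 'y' -> {0,2}, take 2 (1->2 ok)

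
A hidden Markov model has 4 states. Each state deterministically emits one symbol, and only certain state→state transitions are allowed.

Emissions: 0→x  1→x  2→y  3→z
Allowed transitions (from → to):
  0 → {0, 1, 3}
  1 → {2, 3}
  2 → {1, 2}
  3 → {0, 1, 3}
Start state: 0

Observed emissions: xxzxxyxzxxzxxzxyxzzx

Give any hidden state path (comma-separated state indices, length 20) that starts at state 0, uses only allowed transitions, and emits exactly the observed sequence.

0,0,3,0,1,2,1,3,0,0,3,0,1,3,1,2,1,3,3,0

  t0 'x' -> {0,1}, take 0 (start)
  t1 'x' -> {0,1}, take 0 (0->0 ok)
  t2 'z' -> {3}, take 3 (0->3 ok)
  t3 'x' -> {0,1}, take 0 (3->0 ok)
  t4 'x' -> {0,1}, take 1 (0->1 ok)
  t5 'y' -> {2}, take 2 (1->2 ok)
  t6 'x' -> {0,1}, take 1 (2->1 ok)
  t7 'z' -> {3}, take 3 (1->3 ok)
  t8 'x' -> {0,1}, take 0 (3->0 ok)
  t9 'x' -> {0,1}, take 0 (0->0 ok)
  t10 'z' -> {3}, take 3 (0->3 ok)
  t11 'x' -> {0,1}, take 0 (3->0 ok)
  t12 'x' -> {0,1}, take 1 (0->1 ok)
  t13 'z' -> {3}, take 3 (1->3 ok)
  t14 'x' -> {0,1}, take 1 (3->1 ok)
  t15 'y' -> {2}, take 2 (1->2 ok)
  t16 'x' -> {0,1}, take 1 (2->1 ok)
  t17 'z' -> {3}, take 3 (1->3 ok)
  t18 'z' -> {3}, take 3 (3->3 ok)
  t19 'x' -> {0,1}, take 0 (3->0 ok)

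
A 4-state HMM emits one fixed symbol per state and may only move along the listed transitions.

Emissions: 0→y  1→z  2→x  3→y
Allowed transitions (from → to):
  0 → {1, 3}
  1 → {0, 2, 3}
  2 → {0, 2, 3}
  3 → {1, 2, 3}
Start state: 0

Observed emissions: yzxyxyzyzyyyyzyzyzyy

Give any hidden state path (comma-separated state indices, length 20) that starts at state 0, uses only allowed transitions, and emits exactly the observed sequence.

0,1,2,3,2,3,1,0,1,0,3,3,3,1,0,1,0,1,0,3

  0: obs=y cand={0,3} pick 0 [start]
  1: obs=z cand={1} pick 1 [0->1 ok]
  2: obs=x cand={2} pick 2 [1->2 ok]
  3: obs=y cand={0,3} pick 3 [2->3 ok]
  4: obs=x cand={2} pick 2 [3->2 ok]
  5: obs=y cand={0,3} pick 3 [2->3 ok]
  6: obs=z cand={1} pick 1 [3->1 ok]
  7: obs=y cand={0,3} pick 0 [1->0 ok]
  8: obs=z cand={1} pick 1 [0->1 ok]
  9: obs=y cand={0,3} pick 0 [1->0 ok]
  10: obs=y cand={0,3} pick 3 [0->3 ok]
  11: obs=y cand={0,3} pick 3 [3->3 ok]
  12: obs=y cand={0,3} pick 3 [3->3 ok]
  13: obs=z cand={1} pick 1 [3->1 ok]
  14: obs=y cand={0,3} pick 0 [1->0 ok]
  15: obs=z cand={1} pick 1 [0->1 ok]
  16: obs=y cand={0,3} pick 0 [1->0 ok]
  17: obs=z cand={1} pick 1 [0->1 ok]
  18: obs=y cand={0,3} pick 0 [1->0 ok]
  19: obs=y cand={0,3} pick 3 [0->3 ok]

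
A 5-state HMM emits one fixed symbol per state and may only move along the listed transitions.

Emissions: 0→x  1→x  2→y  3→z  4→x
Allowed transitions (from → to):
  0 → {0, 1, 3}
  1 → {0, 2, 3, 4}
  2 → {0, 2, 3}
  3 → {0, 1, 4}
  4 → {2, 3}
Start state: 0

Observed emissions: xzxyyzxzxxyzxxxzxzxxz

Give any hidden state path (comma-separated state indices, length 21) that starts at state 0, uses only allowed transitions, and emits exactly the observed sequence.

0,3,1,2,2,3,4,3,1,4,2,3,0,1,4,3,0,3,1,0,3

  [0] x  {0,1,4}  => 0  start
  [1] z  {3}  => 3  0->3 ok
  [2] x  {0,1,4}  => 1  3->1 ok
  [3] y  {2}  => 2  1->2 ok
  [4] y  {2}  => 2  2->2 ok
  [5] z  {3}  => 3  2->3 ok
  [6] x  {0,1,4}  => 4  3->4 ok
  [7] z  {3}  => 3  4->3 ok
  [8] x  {0,1,4}  => 1  3->1 ok
  [9] x  {0,1,4}  => 4  1->4 ok
  [10] y  {2}  => 2  4->2 ok
  [11] z  {3}  => 3  2->3 ok
  [12] x  {0,1,4}  => 0  3->0 ok
  [13] x  {0,1,4}  => 1  0->1 ok
  [14] x  {0,1,4}  => 4  1->4 ok
  [15] z  {3}  => 3  4->3 ok
  [16] x  {0,1,4}  => 0  3->0 ok
  [17] z  {3}  => 3  0->3 ok
  [18] x  {0,1,4}  => 1  3->1 ok
  [19] x  {0,1,4}  => 0  1->0 ok
  [20] z  {3}  => 3  0->3 ok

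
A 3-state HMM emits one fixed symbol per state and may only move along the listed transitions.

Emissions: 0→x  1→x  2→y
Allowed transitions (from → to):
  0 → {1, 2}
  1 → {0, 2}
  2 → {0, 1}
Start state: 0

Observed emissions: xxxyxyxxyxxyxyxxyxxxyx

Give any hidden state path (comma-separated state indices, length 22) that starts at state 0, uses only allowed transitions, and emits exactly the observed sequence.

0,1,0,2,0,2,1,0,2,1,0,2,1,2,0,1,2,0,1,0,2,0

  0: obs=x cand={0,1} pick 0 [start]
  1: obs=x cand={0,1} pick 1 [0->1 ok]
  2: obs=x cand={0,1} pick 0 [1->0 ok]
  3: obs=y cand={2} pick 2 [0->2 ok]
  4: obs=x cand={0,1} pick 0 [2->0 ok]
  5: obs=y cand={2} pick 2 [0->2 ok]
  6: obs=x cand={0,1} pick 1 [2->1 ok]
  7: obs=x cand={0,1} pick 0 [1->0 ok]
  8: obs=y cand={2} pick 2 [0->2 ok]
  9: obs=x cand={0,1} pick 1 [2->1 ok]
  10: obs=x cand={0,1} pick 0 [1->0 ok]
  11: obs=y cand={2} pick 2 [0->2 ok]
  12: obs=x cand={0,1} pick 1 [2->1 ok]
  13: obs=y cand={2} pick 2 [1->2 ok]
  14: obs=x cand={0,1} pick 0 [2->0 ok]
  15: obs=x cand={0,1} pick 1 [0->1 ok]
  16: obs=y cand={2} pick 2 [1->2 ok]
  17: obs=x cand={0,1} pick 0 [2->0 ok]
  18: obs=x cand={0,1} pick 1 [0->1 ok]
  19: obs=x cand={0,1} pick 0 [1->0 ok]
  20: obs=y cand={2} pick 2 [0->2 ok]
  21: obs=x cand={0,1} pick 0 [2->0 ok]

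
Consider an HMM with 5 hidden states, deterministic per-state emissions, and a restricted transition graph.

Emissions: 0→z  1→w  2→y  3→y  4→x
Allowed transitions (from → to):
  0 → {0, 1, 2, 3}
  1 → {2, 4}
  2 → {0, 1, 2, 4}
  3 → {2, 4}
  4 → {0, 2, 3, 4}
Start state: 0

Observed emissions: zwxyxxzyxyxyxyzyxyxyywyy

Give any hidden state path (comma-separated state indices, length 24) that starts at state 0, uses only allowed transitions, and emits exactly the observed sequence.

  [0] z  {0}  => 0  start
  [1] w  {1}  => 1  0->1 ok
  [2] x  {4}  => 4  1->4 ok
  [3] y  {2,3}  => 3  4->3 ok
  [4] x  {4}  => 4  3->4 ok
  [5] x  {4}  => 4  4->4 ok
  [6] z  {0}  => 0  4->0 ok
  [7] y  {2,3}  => 3  0->3 ok
  [8] x  {4}  => 4  3->4 ok
  [9] y  {2,3}  => 3  4->3 ok
  [10] x  {4}  => 4  3->4 ok
  [11] y  {2,3}  => 3  4->3 ok
  [12] x  {4}  => 4  3->4 ok
  [13] y  {2,3}  => 2  4->2 ok
  [14] z  {0}  => 0  2->0 ok
  [15] y  {2,3}  => 3  0->3 ok
  [16] x  {4}  => 4  3->4 ok
  [17] y  {2,3}  => 2  4->2 ok
  [18] x  {4}  => 4  2->4 ok
  [19] y  {2,3}  => 3  4->3 ok
  [20] y  {2,3}  => 2  3->2 ok
  [21] w  {1}  => 1  2->1 ok
  [22] y  {2,3}  => 2  1->2 ok
  [23] y  {2,3}  => 2  2->2 ok

0,1,4,3,4,4,0,3,4,3,4,3,4,2,0,3,4,2,4,3,2,1,2,2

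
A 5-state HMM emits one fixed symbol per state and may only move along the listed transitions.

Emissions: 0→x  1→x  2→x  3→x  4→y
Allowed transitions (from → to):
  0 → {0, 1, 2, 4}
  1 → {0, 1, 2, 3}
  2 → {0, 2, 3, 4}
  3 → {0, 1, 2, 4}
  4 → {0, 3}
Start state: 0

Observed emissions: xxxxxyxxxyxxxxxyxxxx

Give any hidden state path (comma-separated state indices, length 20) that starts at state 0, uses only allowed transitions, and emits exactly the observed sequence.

0,0,1,1,3,4,0,1,3,4,0,1,3,0,0,4,0,1,3,0

  0: obs=x cand={0,1,2,3} pick 0 [start]
  1: obs=x cand={0,1,2,3} pick 0 [0->0 ok]
  2: obs=x cand={0,1,2,3} pick 1 [0->1 ok]
  3: obs=x cand={0,1,2,3} pick 1 [1->1 ok]
  4: obs=x cand={0,1,2,3} pick 3 [1->3 ok]
  5: obs=y cand={4} pick 4 [3->4 ok]
  6: obs=x cand={0,1,2,3} pick 0 [4->0 ok]
  7: obs=x cand={0,1,2,3} pick 1 [0->1 ok]
  8: obs=x cand={0,1,2,3} pick 3 [1->3 ok]
  9: obs=y cand={4} pick 4 [3->4 ok]
  10: obs=x cand={0,1,2,3} pick 0 [4->0 ok]
  11: obs=x cand={0,1,2,3} pick 1 [0->1 ok]
  12: obs=x cand={0,1,2,3} pick 3 [1->3 ok]
  13: obs=x cand={0,1,2,3} pick 0 [3->0 ok]
  14: obs=x cand={0,1,2,3} pick 0 [0->0 ok]
  15: obs=y cand={4} pick 4 [0->4 ok]
  16: obs=x cand={0,1,2,3} pick 0 [4->0 ok]
  17: obs=x cand={0,1,2,3} pick 1 [0->1 ok]
  18: obs=x cand={0,1,2,3} pick 3 [1->3 ok]
  19: obs=x cand={0,1,2,3} pick 0 [3->0 ok]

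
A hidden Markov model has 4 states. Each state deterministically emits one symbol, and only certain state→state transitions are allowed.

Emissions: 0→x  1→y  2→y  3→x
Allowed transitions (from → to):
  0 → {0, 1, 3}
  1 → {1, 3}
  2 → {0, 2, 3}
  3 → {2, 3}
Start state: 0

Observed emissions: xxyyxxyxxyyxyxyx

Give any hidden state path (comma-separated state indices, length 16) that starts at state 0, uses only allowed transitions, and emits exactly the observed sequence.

0,3,2,2,0,3,2,3,3,2,2,3,2,0,1,3

  t0 'x' -> {0,3}, take 0 (start)
  t1 'x' -> {0,3}, take 3 (0->3 ok)
  t2 'y' -> {1,2}, take 2 (3->2 ok)
  t3 'y' -> {1,2}, take 2 (2->2 ok)
  t4 'x' -> {0,3}, take 0 (2->0 ok)
  t5 'x' -> {0,3}, take 3 (0->3 ok)
  t6 'y' -> {1,2}, take 2 (3->2 ok)
  t7 'x' -> {0,3}, take 3 (2->3 ok)
  t8 'x' -> {0,3}, take 3 (3->3 ok)
  t9 'y' -> {1,2}, take 2 (3->2 ok)
  t10 'y' -> {1,2}, take 2 (2->2 ok)
  t11 'x' -> {0,3}, take 3 (2->3 ok)
  t12 'y' -> {1,2}, take 2 (3->2 ok)
  t13 'x' -> {0,3}, take 0 (2->0 ok)
  t14 'y' -> {1,2}, take 1 (0->1 ok)
  t15 'x' -> {0,3}, take 3 (1->3 ok)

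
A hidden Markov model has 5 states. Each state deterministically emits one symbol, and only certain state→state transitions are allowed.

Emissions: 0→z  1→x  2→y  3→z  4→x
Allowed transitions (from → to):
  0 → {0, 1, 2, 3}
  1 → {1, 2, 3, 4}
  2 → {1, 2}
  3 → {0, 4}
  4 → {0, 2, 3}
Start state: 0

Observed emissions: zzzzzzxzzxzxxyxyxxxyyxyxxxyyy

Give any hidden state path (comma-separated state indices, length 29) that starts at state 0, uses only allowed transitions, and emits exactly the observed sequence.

  pos 0: z in {0,3}, choose 0; start
  pos 1: z in {0,3}, choose 0; 0->0 ok
  pos 2: z in {0,3}, choose 0; 0->0 ok
  pos 3: z in {0,3}, choose 3; 0->3 ok
  pos 4: z in {0,3}, choose 0; 3->0 ok
  pos 5: z in {0,3}, choose 3; 0->3 ok
  pos 6: x in {1,4}, choose 4; 3->4 ok
  pos 7: z in {0,3}, choose 0; 4->0 ok
  pos 8: z in {0,3}, choose 3; 0->3 ok
  pos 9: x in {1,4}, choose 4; 3->4 ok
  pos 10: z in {0,3}, choose 0; 4->0 ok
  pos 11: x in {1,4}, choose 1; 0->1 ok
  pos 12: x in {1,4}, choose 1; 1->1 ok
  pos 13: y in {2}, choose 2; 1->2 ok
  pos 14: x in {1,4}, choose 1; 2->1 ok
  pos 15: y in {2}, choose 2; 1->2 ok
  pos 16: x in {1,4}, choose 1; 2->1 ok
  pos 17: x in {1,4}, choose 1; 1->1 ok
  pos 18: x in {1,4}, choose 4; 1->4 ok
  pos 19: y in {2}, choose 2; 4->2 ok
  pos 20: y in {2}, choose 2; 2->2 ok
  pos 21: x in {1,4}, choose 1; 2->1 ok
  pos 22: y in {2}, choose 2; 1->2 ok
  pos 23: x in {1,4}, choose 1; 2->1 ok
  pos 24: x in {1,4}, choose 1; 1->1 ok
  pos 25: x in {1,4}, choose 4; 1->4 ok
  pos 26: y in {2}, choose 2; 4->2 ok
  pos 27: y in {2}, choose 2; 2->2 ok
  pos 28: y in {2}, choose 2; 2->2 ok

0,0,0,3,0,3,4,0,3,4,0,1,1,2,1,2,1,1,4,2,2,1,2,1,1,4,2,2,2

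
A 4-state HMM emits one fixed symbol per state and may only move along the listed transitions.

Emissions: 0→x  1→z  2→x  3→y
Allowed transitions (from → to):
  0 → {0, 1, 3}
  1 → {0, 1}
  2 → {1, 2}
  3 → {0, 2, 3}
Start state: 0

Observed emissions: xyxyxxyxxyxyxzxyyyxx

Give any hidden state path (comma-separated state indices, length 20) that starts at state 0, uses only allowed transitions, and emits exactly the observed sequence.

  0: obs=x cand={0,2} pick 0 [start]
  1: obs=y cand={3} pick 3 [0->3 ok]
  2: obs=x cand={0,2} pick 0 [3->0 ok]
  3: obs=y cand={3} pick 3 [0->3 ok]
  4: obs=x cand={0,2} pick 0 [3->0 ok]
  5: obs=x cand={0,2} pick 0 [0->0 ok]
  6: obs=y cand={3} pick 3 [0->3 ok]
  7: obs=x cand={0,2} pick 0 [3->0 ok]
  8: obs=x cand={0,2} pick 0 [0->0 ok]
  9: obs=y cand={3} pick 3 [0->3 ok]
  10: obs=x cand={0,2} pick 0 [3->0 ok]
  11: obs=y cand={3} pick 3 [0->3 ok]
  12: obs=x cand={0,2} pick 2 [3->2 ok]
  13: obs=z cand={1} pick 1 [2->1 ok]
  14: obs=x cand={0,2} pick 0 [1->0 ok]
  15: obs=y cand={3} pick 3 [0->3 ok]
  16: obs=y cand={3} pick 3 [3->3 ok]
  17: obs=y cand={3} pick 3 [3->3 ok]
  18: obs=x cand={0,2} pick 0 [3->0 ok]
  19: obs=x cand={0,2} pick 0 [0->0 ok]

0,3,0,3,0,0,3,0,0,3,0,3,2,1,0,3,3,3,0,0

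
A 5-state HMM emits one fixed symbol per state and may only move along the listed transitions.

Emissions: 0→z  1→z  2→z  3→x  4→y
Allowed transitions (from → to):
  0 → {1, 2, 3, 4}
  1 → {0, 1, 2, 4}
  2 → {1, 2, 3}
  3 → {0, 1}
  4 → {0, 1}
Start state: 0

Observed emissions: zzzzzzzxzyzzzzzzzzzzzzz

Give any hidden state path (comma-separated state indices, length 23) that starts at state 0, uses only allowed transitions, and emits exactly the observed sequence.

0,1,0,2,1,2,2,3,1,4,1,2,1,1,2,2,2,2,2,2,1,2,1

  t0 'z' -> {0,1,2}, take 0 (start)
  t1 'z' -> {0,1,2}, take 1 (0->1 ok)
  t2 'z' -> {0,1,2}, take 0 (1->0 ok)
  t3 'z' -> {0,1,2}, take 2 (0->2 ok)
  t4 'z' -> {0,1,2}, take 1 (2->1 ok)
  t5 'z' -> {0,1,2}, take 2 (1->2 ok)
  t6 'z' -> {0,1,2}, take 2 (2->2 ok)
  t7 'x' -> {3}, take 3 (2->3 ok)
  t8 'z' -> {0,1,2}, take 1 (3->1 ok)
  t9 'y' -> {4}, take 4 (1->4 ok)
  t10 'z' -> {0,1,2}, take 1 (4->1 ok)
  t11 'z' -> {0,1,2}, take 2 (1->2 ok)
  t12 'z' -> {0,1,2}, take 1 (2->1 ok)
  t13 'z' -> {0,1,2}, take 1 (1->1 ok)
  t14 'z' -> {0,1,2}, take 2 (1->2 ok)
  t15 'z' -> {0,1,2}, take 2 (2->2 ok)
  t16 'z' -> {0,1,2}, take 2 (2->2 ok)
  t17 'z' -> {0,1,2}, take 2 (2->2 ok)
  t18 'z' -> {0,1,2}, take 2 (2->2 ok)
  t19 'z' -> {0,1,2}, take 2 (2->2 ok)
  t20 'z' -> {0,1,2}, take 1 (2->1 ok)
  t21 'z' -> {0,1,2}, take 2 (1->2 ok)
  t22 'z' -> {0,1,2}, take 1 (2->1 ok)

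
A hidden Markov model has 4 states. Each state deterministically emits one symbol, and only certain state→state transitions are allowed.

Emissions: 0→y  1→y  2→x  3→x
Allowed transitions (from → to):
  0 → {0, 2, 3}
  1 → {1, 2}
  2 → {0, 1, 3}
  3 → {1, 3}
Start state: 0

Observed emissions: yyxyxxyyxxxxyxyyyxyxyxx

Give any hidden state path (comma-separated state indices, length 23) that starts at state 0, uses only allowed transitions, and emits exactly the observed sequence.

  0: obs=y cand={0,1} pick 0 [start]
  1: obs=y cand={0,1} pick 0 [0->0 ok]
  2: obs=x cand={2,3} pick 3 [0->3 ok]
  3: obs=y cand={0,1} pick 1 [3->1 ok]
  4: obs=x cand={2,3} pick 2 [1->2 ok]
  5: obs=x cand={2,3} pick 3 [2->3 ok]
  6: obs=y cand={0,1} pick 1 [3->1 ok]
  7: obs=y cand={0,1} pick 1 [1->1 ok]
  8: obs=x cand={2,3} pick 2 [1->2 ok]
  9: obs=x cand={2,3} pick 3 [2->3 ok]
  10: obs=x cand={2,3} pick 3 [3->3 ok]
  11: obs=x cand={2,3} pick 3 [3->3 ok]
  12: obs=y cand={0,1} pick 1 [3->1 ok]
  13: obs=x cand={2,3} pick 2 [1->2 ok]
  14: obs=y cand={0,1} pick 0 [2->0 ok]
  15: obs=y cand={0,1} pick 0 [0->0 ok]
  16: obs=y cand={0,1} pick 0 [0->0 ok]
  17: obs=x cand={2,3} pick 2 [0->2 ok]
  18: obs=y cand={0,1} pick 0 [2->0 ok]
  19: obs=x cand={2,3} pick 2 [0->2 ok]
  20: obs=y cand={0,1} pick 0 [2->0 ok]
  21: obs=x cand={2,3} pick 3 [0->3 ok]
  22: obs=x cand={2,3} pick 3 [3->3 ok]

0,0,3,1,2,3,1,1,2,3,3,3,1,2,0,0,0,2,0,2,0,3,3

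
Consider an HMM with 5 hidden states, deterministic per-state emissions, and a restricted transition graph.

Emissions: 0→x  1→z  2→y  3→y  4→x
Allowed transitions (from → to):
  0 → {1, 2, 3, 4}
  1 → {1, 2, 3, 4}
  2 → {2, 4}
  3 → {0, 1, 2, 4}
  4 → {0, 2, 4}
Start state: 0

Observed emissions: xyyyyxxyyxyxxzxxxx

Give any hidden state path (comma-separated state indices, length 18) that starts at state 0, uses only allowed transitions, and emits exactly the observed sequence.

  pos 0: x in {0,4}, choose 0; start
  pos 1: y in {2,3}, choose 3; 0->3 ok
  pos 2: y in {2,3}, choose 2; 3->2 ok
  pos 3: y in {2,3}, choose 2; 2->2 ok
  pos 4: y in {2,3}, choose 2; 2->2 ok
  pos 5: x in {0,4}, choose 4; 2->4 ok
  pos 6: x in {0,4}, choose 0; 4->0 ok
  pos 7: y in {2,3}, choose 3; 0->3 ok
  pos 8: y in {2,3}, choose 2; 3->2 ok
  pos 9: x in {0,4}, choose 4; 2->4 ok
  pos 10: y in {2,3}, choose 2; 4->2 ok
  pos 11: x in {0,4}, choose 4; 2->4 ok
  pos 12: x in {0,4}, choose 0; 4->0 ok
  pos 13: z in {1}, choose 1; 0->1 ok
  pos 14: x in {0,4}, choose 4; 1->4 ok
  pos 15: x in {0,4}, choose 4; 4->4 ok
  pos 16: x in {0,4}, choose 4; 4->4 ok
  pos 17: x in {0,4}, choose 0; 4->0 ok

0,3,2,2,2,4,0,3,2,4,2,4,0,1,4,4,4,0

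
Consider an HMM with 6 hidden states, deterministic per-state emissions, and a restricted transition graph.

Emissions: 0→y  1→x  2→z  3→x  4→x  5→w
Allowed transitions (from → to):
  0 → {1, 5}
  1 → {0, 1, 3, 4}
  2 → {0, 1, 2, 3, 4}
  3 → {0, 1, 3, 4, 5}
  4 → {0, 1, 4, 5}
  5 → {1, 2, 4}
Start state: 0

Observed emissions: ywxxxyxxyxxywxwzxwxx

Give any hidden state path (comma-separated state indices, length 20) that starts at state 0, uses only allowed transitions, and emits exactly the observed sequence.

  [0] y  {0}  => 0  start
  [1] w  {5}  => 5  0->5 ok
  [2] x  {1,3,4}  => 4  5->4 ok
  [3] x  {1,3,4}  => 4  4->4 ok
  [4] x  {1,3,4}  => 4  4->4 ok
  [5] y  {0}  => 0  4->0 ok
  [6] x  {1,3,4}  => 1  0->1 ok
  [7] x  {1,3,4}  => 1  1->1 ok
  [8] y  {0}  => 0  1->0 ok
  [9] x  {1,3,4}  => 1  0->1 ok
  [10] x  {1,3,4}  => 1  1->1 ok
  [11] y  {0}  => 0  1->0 ok
  [12] w  {5}  => 5  0->5 ok
  [13] x  {1,3,4}  => 4  5->4 ok
  [14] w  {5}  => 5  4->5 ok
  [15] z  {2}  => 2  5->2 ok
  [16] x  {1,3,4}  => 4  2->4 ok
  [17] w  {5}  => 5  4->5 ok
  [18] x  {1,3,4}  => 1  5->1 ok
  [19] x  {1,3,4}  => 3  1->3 ok

0,5,4,4,4,0,1,1,0,1,1,0,5,4,5,2,4,5,1,3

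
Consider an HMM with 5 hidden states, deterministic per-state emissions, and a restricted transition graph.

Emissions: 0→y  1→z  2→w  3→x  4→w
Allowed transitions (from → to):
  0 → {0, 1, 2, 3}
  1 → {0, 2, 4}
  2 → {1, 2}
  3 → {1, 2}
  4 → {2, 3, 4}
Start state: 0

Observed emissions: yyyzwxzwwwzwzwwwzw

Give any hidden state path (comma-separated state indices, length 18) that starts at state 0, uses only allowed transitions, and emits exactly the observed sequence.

  0: obs=y cand={0} pick 0 [start]
  1: obs=y cand={0} pick 0 [0->0 ok]
  2: obs=y cand={0} pick 0 [0->0 ok]
  3: obs=z cand={1} pick 1 [0->1 ok]
  4: obs=w cand={2,4} pick 4 [1->4 ok]
  5: obs=x cand={3} pick 3 [4->3 ok]
  6: obs=z cand={1} pick 1 [3->1 ok]
  7: obs=w cand={2,4} pick 4 [1->4 ok]
  8: obs=w cand={2,4} pick 4 [4->4 ok]
  9: obs=w cand={2,4} pick 2 [4->2 ok]
  10: obs=z cand={1} pick 1 [2->1 ok]
  11: obs=w cand={2,4} pick 2 [1->2 ok]
  12: obs=z cand={1} pick 1 [2->1 ok]
  13: obs=w cand={2,4} pick 2 [1->2 ok]
  14: obs=w cand={2,4} pick 2 [2->2 ok]
  15: obs=w cand={2,4} pick 2 [2->2 ok]
  16: obs=z cand={1} pick 1 [2->1 ok]
  17: obs=w cand={2,4} pick 2 [1->2 ok]

0,0,0,1,4,3,1,4,4,2,1,2,1,2,2,2,1,2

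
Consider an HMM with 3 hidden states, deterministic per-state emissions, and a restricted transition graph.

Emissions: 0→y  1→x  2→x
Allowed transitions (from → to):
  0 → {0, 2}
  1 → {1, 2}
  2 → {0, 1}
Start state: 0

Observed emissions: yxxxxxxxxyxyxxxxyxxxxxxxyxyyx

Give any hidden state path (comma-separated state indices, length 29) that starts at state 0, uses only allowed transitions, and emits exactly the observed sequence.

  0: obs=y cand={0} pick 0 [start]
  1: obs=x cand={1,2} pick 2 [0->2 ok]
  2: obs=x cand={1,2} pick 1 [2->1 ok]
  3: obs=x cand={1,2} pick 2 [1->2 ok]
  4: obs=x cand={1,2} pick 1 [2->1 ok]
  5: obs=x cand={1,2} pick 2 [1->2 ok]
  6: obs=x cand={1,2} pick 1 [2->1 ok]
  7: obs=x cand={1,2} pick 1 [1->1 ok]
  8: obs=x cand={1,2} pick 2 [1->2 ok]
  9: obs=y cand={0} pick 0 [2->0 ok]
  10: obs=x cand={1,2} pick 2 [0->2 ok]
  11: obs=y cand={0} pick 0 [2->0 ok]
  12: obs=x cand={1,2} pick 2 [0->2 ok]
  13: obs=x cand={1,2} pick 1 [2->1 ok]
  14: obs=x cand={1,2} pick 1 [1->1 ok]
  15: obs=x cand={1,2} pick 2 [1->2 ok]
  16: obs=y cand={0} pick 0 [2->0 ok]
  17: obs=x cand={1,2} pick 2 [0->2 ok]
  18: obs=x cand={1,2} pick 1 [2->1 ok]
  19: obs=x cand={1,2} pick 1 [1->1 ok]
  20: obs=x cand={1,2} pick 2 [1->2 ok]
  21: obs=x cand={1,2} pick 1 [2->1 ok]
  22: obs=x cand={1,2} pick 1 [1->1 ok]
  23: obs=x cand={1,2} pick 2 [1->2 ok]
  24: obs=y cand={0} pick 0 [2->0 ok]
  25: obs=x cand={1,2} pick 2 [0->2 ok]
  26: obs=y cand={0} pick 0 [2->0 ok]
  27: obs=y cand={0} pick 0 [0->0 ok]
  28: obs=x cand={1,2} pick 2 [0->2 ok]

0,2,1,2,1,2,1,1,2,0,2,0,2,1,1,2,0,2,1,1,2,1,1,2,0,2,0,0,2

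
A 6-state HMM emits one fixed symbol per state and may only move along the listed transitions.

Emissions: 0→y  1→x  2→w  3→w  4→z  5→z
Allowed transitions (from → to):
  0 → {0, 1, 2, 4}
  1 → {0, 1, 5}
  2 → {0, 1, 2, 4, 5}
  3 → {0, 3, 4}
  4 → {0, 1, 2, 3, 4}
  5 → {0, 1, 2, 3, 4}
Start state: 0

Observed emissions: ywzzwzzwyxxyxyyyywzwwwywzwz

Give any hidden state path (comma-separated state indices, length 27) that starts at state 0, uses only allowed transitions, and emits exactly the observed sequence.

  [0] y  {0}  => 0  start
  [1] w  {2,3}  => 2  0->2 ok
  [2] z  {4,5}  => 4  2->4 ok
  [3] z  {4,5}  => 4  4->4 ok
  [4] w  {2,3}  => 2  4->2 ok
  [5] z  {4,5}  => 4  2->4 ok
  [6] z  {4,5}  => 4  4->4 ok
  [7] w  {2,3}  => 2  4->2 ok
  [8] y  {0}  => 0  2->0 ok
  [9] x  {1}  => 1  0->1 ok
  [10] x  {1}  => 1  1->1 ok
  [11] y  {0}  => 0  1->0 ok
  [12] x  {1}  => 1  0->1 ok
  [13] y  {0}  => 0  1->0 ok
  [14] y  {0}  => 0  0->0 ok
  [15] y  {0}  => 0  0->0 ok
  [16] y  {0}  => 0  0->0 ok
  [17] w  {2,3}  => 2  0->2 ok
  [18] z  {4,5}  => 4  2->4 ok
  [19] w  {2,3}  => 3  4->3 ok
  [20] w  {2,3}  => 3  3->3 ok
  [21] w  {2,3}  => 3  3->3 ok
  [22] y  {0}  => 0  3->0 ok
  [23] w  {2,3}  => 2  0->2 ok
  [24] z  {4,5}  => 4  2->4 ok
  [25] w  {2,3}  => 2  4->2 ok
  [26] z  {4,5}  => 5  2->5 ok

0,2,4,4,2,4,4,2,0,1,1,0,1,0,0,0,0,2,4,3,3,3,0,2,4,2,5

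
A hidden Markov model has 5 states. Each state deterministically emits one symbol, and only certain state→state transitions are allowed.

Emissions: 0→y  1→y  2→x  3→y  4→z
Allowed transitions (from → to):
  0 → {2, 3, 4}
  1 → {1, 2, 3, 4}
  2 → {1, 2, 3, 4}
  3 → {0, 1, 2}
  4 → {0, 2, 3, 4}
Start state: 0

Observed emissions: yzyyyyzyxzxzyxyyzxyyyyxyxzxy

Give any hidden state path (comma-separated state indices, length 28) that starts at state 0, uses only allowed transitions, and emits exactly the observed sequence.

  t0 'y' -> {0,1,3}, take 0 (start)
  t1 'z' -> {4}, take 4 (0->4 ok)
  t2 'y' -> {0,1,3}, take 3 (4->3 ok)
  t3 'y' -> {0,1,3}, take 1 (3->1 ok)
  t4 'y' -> {0,1,3}, take 1 (1->1 ok)
  t5 'y' -> {0,1,3}, take 1 (1->1 ok)
  t6 'z' -> {4}, take 4 (1->4 ok)
  t7 'y' -> {0,1,3}, take 0 (4->0 ok)
  t8 'x' -> {2}, take 2 (0->2 ok)
  t9 'z' -> {4}, take 4 (2->4 ok)
  t10 'x' -> {2}, take 2 (4->2 ok)
  t11 'z' -> {4}, take 4 (2->4 ok)
  t12 'y' -> {0,1,3}, take 3 (4->3 ok)
  t13 'x' -> {2}, take 2 (3->2 ok)
  t14 'y' -> {0,1,3}, take 1 (2->1 ok)
  t15 'y' -> {0,1,3}, take 1 (1->1 ok)
  t16 'z' -> {4}, take 4 (1->4 ok)
  t17 'x' -> {2}, take 2 (4->2 ok)
  t18 'y' -> {0,1,3}, take 3 (2->3 ok)
  t19 'y' -> {0,1,3}, take 1 (3->1 ok)
  t20 'y' -> {0,1,3}, take 3 (1->3 ok)
  t21 'y' -> {0,1,3}, take 1 (3->1 ok)
  t22 'x' -> {2}, take 2 (1->2 ok)
  t23 'y' -> {0,1,3}, take 3 (2->3 ok)
  t24 'x' -> {2}, take 2 (3->2 ok)
  t25 'z' -> {4}, take 4 (2->4 ok)
  t26 'x' -> {2}, take 2 (4->2 ok)
  t27 'y' -> {0,1,3}, take 1 (2->1 ok)

0,4,3,1,1,1,4,0,2,4,2,4,3,2,1,1,4,2,3,1,3,1,2,3,2,4,2,1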